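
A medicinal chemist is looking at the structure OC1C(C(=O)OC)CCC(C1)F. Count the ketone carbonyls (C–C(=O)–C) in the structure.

Scan the SMILES for the ketone motif — none present.
Groups that are present: 1 ester, 1 hydroxyl.

0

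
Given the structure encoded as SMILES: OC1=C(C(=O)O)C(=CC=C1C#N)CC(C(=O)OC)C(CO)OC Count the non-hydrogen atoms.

Every atom symbol written in the SMILES (organic subset) is one heavy atom; implicit H are not written.
Heavy atoms by element → C:15, N:1, O:7.
Total: 23.

23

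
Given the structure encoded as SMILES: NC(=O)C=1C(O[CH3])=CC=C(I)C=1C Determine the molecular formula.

C9H10INO2

Walk through each heavy atom and fill implicit hydrogens from standard valence (C 4, N 3, O 2, S 2, halogen 1):
  atom 1: N, bond orders sum to 1 (valence 3) → 2 H
  atom 2: C, bond orders sum to 4 (valence 4) → 0 H
  atom 3: O, bond orders sum to 2 (valence 2) → 0 H
  atom 4: C, bond orders sum to 4 (valence 4) → 0 H
  atom 5: C, bond orders sum to 4 (valence 4) → 0 H
  atom 6: O, bond orders sum to 2 (valence 2) → 0 H
  atom 7: C with explicit H count 3
  atom 8: C, bond orders sum to 3 (valence 4) → 1 H
  atom 9: C, bond orders sum to 3 (valence 4) → 1 H
  atom 10: C, bond orders sum to 4 (valence 4) → 0 H
  atom 11: I (halogen, monovalent) → 0 H
  atom 12: C, bond orders sum to 4 (valence 4) → 0 H
  atom 13: C, bond orders sum to 1 (valence 4) → 3 H
Totals → C:9, H:10, I:1, N:1, O:2.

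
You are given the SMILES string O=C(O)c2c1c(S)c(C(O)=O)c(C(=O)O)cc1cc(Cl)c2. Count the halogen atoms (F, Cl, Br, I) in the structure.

1

Halogen atoms appear at heavy-atom position 20 (1×Cl).
Other groups present: 3 carboxylic acid, 1 thiol.
Halogen count: 1.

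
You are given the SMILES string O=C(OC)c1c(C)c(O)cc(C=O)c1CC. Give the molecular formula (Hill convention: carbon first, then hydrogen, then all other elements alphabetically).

Walk through each heavy atom and fill implicit hydrogens from standard valence (C 4, N 3, O 2, S 2, halogen 1); for lowercase aromatic atoms, an aromatic c carries 1 H when it has two neighbours and 0 H with three, and aromatic n carries 0 H:
  atom 1: O, bond orders sum to 2 (valence 2) → 0 H
  atom 2: C, bond orders sum to 4 (valence 4) → 0 H
  atom 3: O, bond orders sum to 2 (valence 2) → 0 H
  atom 4: C, bond orders sum to 1 (valence 4) → 3 H
  atom 5: aromatic c, 3 neighbours → 0 H
  atom 6: aromatic c, 3 neighbours → 0 H
  atom 7: C, bond orders sum to 1 (valence 4) → 3 H
  atom 8: aromatic c, 3 neighbours → 0 H
  atom 9: O, bond orders sum to 1 (valence 2) → 1 H
  atom 10: aromatic c, 2 neighbours → 1 H
  atom 11: aromatic c, 3 neighbours → 0 H
  atom 12: C, bond orders sum to 3 (valence 4) → 1 H
  atom 13: O, bond orders sum to 2 (valence 2) → 0 H
  atom 14: aromatic c, 3 neighbours → 0 H
  atom 15: C, bond orders sum to 2 (valence 4) → 2 H
  atom 16: C, bond orders sum to 1 (valence 4) → 3 H
Totals → C:12, H:14, O:4.

C12H14O4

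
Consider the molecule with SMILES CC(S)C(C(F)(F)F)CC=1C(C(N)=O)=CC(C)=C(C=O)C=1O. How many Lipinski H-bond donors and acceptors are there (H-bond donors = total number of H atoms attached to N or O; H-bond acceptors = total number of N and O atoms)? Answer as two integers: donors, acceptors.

Donors: find every N or O and count the H atoms it carries.
  atom 13 (N): bond orders sum to 1 → 2 H
  atom 14 (O): bond orders sum to 2 → 0 H
  atom 20 (O): bond orders sum to 2 → 0 H
  atom 22 (O): bond orders sum to 1 → 1 H
Lipinski HBD = 3.
Acceptors: N atoms = 1, O atoms = 3 → HBA = 4.

3, 4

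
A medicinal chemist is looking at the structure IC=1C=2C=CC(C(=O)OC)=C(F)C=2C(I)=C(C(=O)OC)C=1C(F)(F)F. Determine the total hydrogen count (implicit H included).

Walk through each heavy atom and fill implicit hydrogens from standard valence (C 4, N 3, O 2, S 2, halogen 1):
  atom 1: I (halogen, monovalent) → 0 H
  atom 2: C, bond orders sum to 4 (valence 4) → 0 H
  atom 3: C, bond orders sum to 4 (valence 4) → 0 H
  atom 4: C, bond orders sum to 3 (valence 4) → 1 H
  atom 5: C, bond orders sum to 3 (valence 4) → 1 H
  atom 6: C, bond orders sum to 4 (valence 4) → 0 H
  atom 7: C, bond orders sum to 4 (valence 4) → 0 H
  atom 8: O, bond orders sum to 2 (valence 2) → 0 H
  atom 9: O, bond orders sum to 2 (valence 2) → 0 H
  atom 10: C, bond orders sum to 1 (valence 4) → 3 H
  atom 11: C, bond orders sum to 4 (valence 4) → 0 H
  atom 12: F (halogen, monovalent) → 0 H
  atom 13: C, bond orders sum to 4 (valence 4) → 0 H
  atom 14: C, bond orders sum to 4 (valence 4) → 0 H
  atom 15: I (halogen, monovalent) → 0 H
  atom 16: C, bond orders sum to 4 (valence 4) → 0 H
  atom 17: C, bond orders sum to 4 (valence 4) → 0 H
  atom 18: O, bond orders sum to 2 (valence 2) → 0 H
  atom 19: O, bond orders sum to 2 (valence 2) → 0 H
  atom 20: C, bond orders sum to 1 (valence 4) → 3 H
  atom 21: C, bond orders sum to 4 (valence 4) → 0 H
  atom 22: C, bond orders sum to 4 (valence 4) → 0 H
  atom 23: F (halogen, monovalent) → 0 H
  atom 24: F (halogen, monovalent) → 0 H
  atom 25: F (halogen, monovalent) → 0 H
Total hydrogens: 8.

8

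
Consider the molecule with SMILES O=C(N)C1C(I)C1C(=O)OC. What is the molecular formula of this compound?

C6H8INO3

Walk through each heavy atom and fill implicit hydrogens from standard valence (C 4, N 3, O 2, S 2, halogen 1):
  atom 1: O, bond orders sum to 2 (valence 2) → 0 H
  atom 2: C, bond orders sum to 4 (valence 4) → 0 H
  atom 3: N, bond orders sum to 1 (valence 3) → 2 H
  atom 4: C, bond orders sum to 3 (valence 4) → 1 H
  atom 5: C, bond orders sum to 3 (valence 4) → 1 H
  atom 6: I (halogen, monovalent) → 0 H
  atom 7: C, bond orders sum to 3 (valence 4) → 1 H
  atom 8: C, bond orders sum to 4 (valence 4) → 0 H
  atom 9: O, bond orders sum to 2 (valence 2) → 0 H
  atom 10: O, bond orders sum to 2 (valence 2) → 0 H
  atom 11: C, bond orders sum to 1 (valence 4) → 3 H
Totals → C:6, H:8, I:1, N:1, O:3.
In Hill order: C6H8INO3.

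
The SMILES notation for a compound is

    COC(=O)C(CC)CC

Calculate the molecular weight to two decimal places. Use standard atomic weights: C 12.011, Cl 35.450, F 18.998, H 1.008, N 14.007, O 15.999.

130.19 g/mol

First, the molecular formula is C7H14O2 (counting implicit H from valence).
  C: 7 × 12.011 = 84.077
  H: 14 × 1.008 = 14.112
  O: 2 × 15.999 = 31.998
Sum: 7×12.011 + 14×1.008 + 2×15.999 = 130.187 → 130.19 g/mol.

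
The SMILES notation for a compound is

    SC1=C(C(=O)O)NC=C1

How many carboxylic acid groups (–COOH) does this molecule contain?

The carboxylic acid motif appears at heavy-atom position 4 in the SMILES.
Other groups present: 1 thiol.
Carboxylic acid count: 1.

1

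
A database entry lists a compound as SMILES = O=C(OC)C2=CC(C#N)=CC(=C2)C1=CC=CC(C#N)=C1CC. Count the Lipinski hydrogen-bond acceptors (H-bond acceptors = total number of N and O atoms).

4

N atoms: 2; O atoms: 2.
Lipinski HBA = 2 + 2 = 4.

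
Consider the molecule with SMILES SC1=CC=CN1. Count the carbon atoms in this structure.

4

Count every carbon token in the SMILES (each C, including those in ring-closure positions and inside branches).
Carbon count: 4.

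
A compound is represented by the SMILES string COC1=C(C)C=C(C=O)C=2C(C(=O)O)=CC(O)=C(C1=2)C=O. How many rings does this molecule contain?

In SMILES, each pair of matching ring-closure digits denotes one ring-closing bond; the number of such bonds equals the number of independent rings.
Ring-closure bonds here: 2.

2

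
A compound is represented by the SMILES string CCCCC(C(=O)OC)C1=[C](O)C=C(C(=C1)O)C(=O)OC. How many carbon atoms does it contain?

Count every carbon token in the SMILES (each C, including those in ring-closure positions and inside branches).
Carbon count: 15.

15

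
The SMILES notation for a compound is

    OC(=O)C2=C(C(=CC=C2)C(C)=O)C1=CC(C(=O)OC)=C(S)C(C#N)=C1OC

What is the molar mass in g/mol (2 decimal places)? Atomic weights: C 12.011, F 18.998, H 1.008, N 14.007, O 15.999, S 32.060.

385.39 g/mol

First, the molecular formula is C19H15NO6S (counting implicit H from valence).
  C: 19 × 12.011 = 228.209
  H: 15 × 1.008 = 15.120
  N: 1 × 14.007 = 14.007
  O: 6 × 15.999 = 95.994
  S: 1 × 32.060 = 32.060
Sum: 19×12.011 + 15×1.008 + 1×14.007 + 6×15.999 + 1×32.060 = 385.390 → 385.39 g/mol.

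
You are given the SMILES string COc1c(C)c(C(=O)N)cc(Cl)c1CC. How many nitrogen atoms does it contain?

1

Scan the SMILES for N atoms (remember two-letter symbols like Cl and Br are single atoms).
Nitrogen count: 1.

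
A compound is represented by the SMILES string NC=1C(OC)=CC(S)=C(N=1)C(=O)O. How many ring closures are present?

In SMILES, each pair of matching ring-closure digits denotes one ring-closing bond; the number of such bonds equals the number of independent rings.
Ring-closure bonds here: 1.

1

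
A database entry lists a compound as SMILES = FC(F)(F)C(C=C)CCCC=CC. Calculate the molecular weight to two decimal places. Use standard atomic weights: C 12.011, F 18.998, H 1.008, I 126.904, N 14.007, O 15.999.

First, the molecular formula is C10H15F3 (counting implicit H from valence).
  C: 10 × 12.011 = 120.110
  F: 3 × 18.998 = 56.994
  H: 15 × 1.008 = 15.120
Sum: 10×12.011 + 3×18.998 + 15×1.008 = 192.224 → 192.22 g/mol.

192.22 g/mol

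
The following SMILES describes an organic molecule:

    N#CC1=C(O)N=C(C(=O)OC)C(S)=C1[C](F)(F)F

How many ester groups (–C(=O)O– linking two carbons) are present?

1

The ester motif appears at heavy-atom position 8 in the SMILES.
Other groups present: 1 hydroxyl, 1 nitrile, 1 thiol.
Ester count: 1.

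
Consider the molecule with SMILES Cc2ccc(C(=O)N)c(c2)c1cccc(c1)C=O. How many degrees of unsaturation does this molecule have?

Molecular formula: C15H13NO2.
DoU = (2C + 2 + N − H − X) / 2, where X is the halogen count and O/S are ignored.
    = (2·15 + 2 + 1 − 13 − 0) / 2 = 20 / 2 = 10.

10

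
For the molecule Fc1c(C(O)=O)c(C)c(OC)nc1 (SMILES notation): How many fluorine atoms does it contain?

Scan the SMILES for F atoms (remember two-letter symbols like Cl and Br are single atoms).
Fluorine count: 1.

1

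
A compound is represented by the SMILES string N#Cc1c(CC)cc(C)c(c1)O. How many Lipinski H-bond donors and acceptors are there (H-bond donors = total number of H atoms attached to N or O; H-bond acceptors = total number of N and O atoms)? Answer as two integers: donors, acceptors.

Donors: find every N or O and count the H atoms it carries.
  atom 1 (N): bond orders sum to 3 → 0 H
  atom 12 (O): bond orders sum to 1 → 1 H
Lipinski HBD = 1.
Acceptors: N atoms = 1, O atoms = 1 → HBA = 2.

1, 2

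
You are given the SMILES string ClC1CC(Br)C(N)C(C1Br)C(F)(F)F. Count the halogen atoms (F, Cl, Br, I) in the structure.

Halogen atoms appear at heavy-atom positions 1, 5, 10, 12, 13, 14 (2×Br, 1×Cl, 3×F).
Other groups present: 1 primary amine.
Halogen count: 6.

6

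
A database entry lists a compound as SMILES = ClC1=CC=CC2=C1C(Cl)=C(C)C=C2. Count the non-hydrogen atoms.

13

Every atom symbol written in the SMILES (organic subset) is one heavy atom; implicit H are not written.
Heavy atoms by element → C:11, Cl:2.
Total: 13.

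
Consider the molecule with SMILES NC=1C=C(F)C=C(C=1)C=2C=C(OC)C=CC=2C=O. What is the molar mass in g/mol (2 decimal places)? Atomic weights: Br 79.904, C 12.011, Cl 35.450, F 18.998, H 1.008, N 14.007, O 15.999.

245.25 g/mol

First, the molecular formula is C14H12FNO2 (counting implicit H from valence).
  C: 14 × 12.011 = 168.154
  F: 1 × 18.998 = 18.998
  H: 12 × 1.008 = 12.096
  N: 1 × 14.007 = 14.007
  O: 2 × 15.999 = 31.998
Sum: 14×12.011 + 1×18.998 + 12×1.008 + 1×14.007 + 2×15.999 = 245.253 → 245.25 g/mol.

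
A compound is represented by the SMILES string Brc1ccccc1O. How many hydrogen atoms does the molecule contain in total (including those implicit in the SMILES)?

5

Walk through each heavy atom and fill implicit hydrogens from standard valence (C 4, N 3, O 2, S 2, halogen 1); for lowercase aromatic atoms, an aromatic c carries 1 H when it has two neighbours and 0 H with three, and aromatic n carries 0 H:
  atom 1: Br (halogen, monovalent) → 0 H
  atom 2: aromatic c, 3 neighbours → 0 H
  atom 3: aromatic c, 2 neighbours → 1 H
  atom 4: aromatic c, 2 neighbours → 1 H
  atom 5: aromatic c, 2 neighbours → 1 H
  atom 6: aromatic c, 2 neighbours → 1 H
  atom 7: aromatic c, 3 neighbours → 0 H
  atom 8: O, bond orders sum to 1 (valence 2) → 1 H
Total hydrogens: 5.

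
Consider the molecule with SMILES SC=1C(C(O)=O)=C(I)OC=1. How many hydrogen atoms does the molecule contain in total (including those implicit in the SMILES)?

Walk through each heavy atom and fill implicit hydrogens from standard valence (C 4, N 3, O 2, S 2, halogen 1):
  atom 1: S, bond orders sum to 1 (valence 2) → 1 H
  atom 2: C, bond orders sum to 4 (valence 4) → 0 H
  atom 3: C, bond orders sum to 4 (valence 4) → 0 H
  atom 4: C, bond orders sum to 4 (valence 4) → 0 H
  atom 5: O, bond orders sum to 1 (valence 2) → 1 H
  atom 6: O, bond orders sum to 2 (valence 2) → 0 H
  atom 7: C, bond orders sum to 4 (valence 4) → 0 H
  atom 8: I (halogen, monovalent) → 0 H
  atom 9: O, bond orders sum to 2 (valence 2) → 0 H
  atom 10: C, bond orders sum to 3 (valence 4) → 1 H
Total hydrogens: 3.

3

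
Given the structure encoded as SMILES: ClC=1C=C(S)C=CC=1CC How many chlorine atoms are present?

Scan the SMILES for Cl atoms (remember two-letter symbols like Cl and Br are single atoms).
Chlorine count: 1.

1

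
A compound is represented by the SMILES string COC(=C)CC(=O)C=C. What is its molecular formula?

Walk through each heavy atom and fill implicit hydrogens from standard valence (C 4, N 3, O 2, S 2, halogen 1):
  atom 1: C, bond orders sum to 1 (valence 4) → 3 H
  atom 2: O, bond orders sum to 2 (valence 2) → 0 H
  atom 3: C, bond orders sum to 4 (valence 4) → 0 H
  atom 4: C, bond orders sum to 2 (valence 4) → 2 H
  atom 5: C, bond orders sum to 2 (valence 4) → 2 H
  atom 6: C, bond orders sum to 4 (valence 4) → 0 H
  atom 7: O, bond orders sum to 2 (valence 2) → 0 H
  atom 8: C, bond orders sum to 3 (valence 4) → 1 H
  atom 9: C, bond orders sum to 2 (valence 4) → 2 H
Totals → C:7, H:10, O:2.
In Hill order: C7H10O2.

C7H10O2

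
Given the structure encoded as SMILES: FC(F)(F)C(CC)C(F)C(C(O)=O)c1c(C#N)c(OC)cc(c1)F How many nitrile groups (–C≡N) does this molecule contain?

The nitrile motif appears at heavy-atom position 16 in the SMILES.
Other groups present: 1 carboxylic acid, 1 ether.
Nitrile count: 1.

1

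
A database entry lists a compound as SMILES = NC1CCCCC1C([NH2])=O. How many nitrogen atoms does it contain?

2

Scan the SMILES for N atoms (remember two-letter symbols like Cl and Br are single atoms).
Nitrogen count: 2.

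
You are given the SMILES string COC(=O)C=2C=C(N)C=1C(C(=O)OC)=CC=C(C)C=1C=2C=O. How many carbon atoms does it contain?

16

Count every carbon token in the SMILES (each C, including those in ring-closure positions and inside branches).
Carbon count: 16.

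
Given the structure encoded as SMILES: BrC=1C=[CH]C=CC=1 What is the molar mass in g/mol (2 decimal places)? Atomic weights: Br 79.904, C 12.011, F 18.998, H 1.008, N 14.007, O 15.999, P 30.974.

First, the molecular formula is C6H5Br (counting implicit H from valence).
  Br: 1 × 79.904 = 79.904
  C: 6 × 12.011 = 72.066
  H: 5 × 1.008 = 5.040
Sum: 1×79.904 + 6×12.011 + 5×1.008 = 157.010 → 157.01 g/mol.

157.01 g/mol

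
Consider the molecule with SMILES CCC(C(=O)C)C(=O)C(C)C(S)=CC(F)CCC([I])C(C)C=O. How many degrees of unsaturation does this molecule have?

Degree of unsaturation = (number of rings) + (number of π bonds).
Ring closures in the SMILES: 0.
π bonds: 4 double bonds (each 1 DoU) → 4 DoU from unsaturation.
Total DoU = 0 + 4 = 4.

4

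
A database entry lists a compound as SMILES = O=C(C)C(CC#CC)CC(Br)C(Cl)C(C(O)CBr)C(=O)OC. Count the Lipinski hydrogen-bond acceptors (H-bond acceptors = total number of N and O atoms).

4

N atoms: 0; O atoms: 4.
Lipinski HBA = 0 + 4 = 4.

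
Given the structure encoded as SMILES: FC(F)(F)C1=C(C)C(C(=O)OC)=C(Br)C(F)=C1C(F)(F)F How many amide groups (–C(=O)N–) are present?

Scan the SMILES for the amide motif — none present.
Groups that are present: 1 ester.

0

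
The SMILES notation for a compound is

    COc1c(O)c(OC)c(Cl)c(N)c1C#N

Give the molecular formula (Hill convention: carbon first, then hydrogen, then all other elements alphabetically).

Walk through each heavy atom and fill implicit hydrogens from standard valence (C 4, N 3, O 2, S 2, halogen 1); for lowercase aromatic atoms, an aromatic c carries 1 H when it has two neighbours and 0 H with three, and aromatic n carries 0 H:
  atom 1: C, bond orders sum to 1 (valence 4) → 3 H
  atom 2: O, bond orders sum to 2 (valence 2) → 0 H
  atom 3: aromatic c, 3 neighbours → 0 H
  atom 4: aromatic c, 3 neighbours → 0 H
  atom 5: O, bond orders sum to 1 (valence 2) → 1 H
  atom 6: aromatic c, 3 neighbours → 0 H
  atom 7: O, bond orders sum to 2 (valence 2) → 0 H
  atom 8: C, bond orders sum to 1 (valence 4) → 3 H
  atom 9: aromatic c, 3 neighbours → 0 H
  atom 10: Cl (halogen, monovalent) → 0 H
  atom 11: aromatic c, 3 neighbours → 0 H
  atom 12: N, bond orders sum to 1 (valence 3) → 2 H
  atom 13: aromatic c, 3 neighbours → 0 H
  atom 14: C, bond orders sum to 4 (valence 4) → 0 H
  atom 15: N, bond orders sum to 3 (valence 3) → 0 H
Totals → C:9, H:9, Cl:1, N:2, O:3.
In Hill order: C9H9ClN2O3.

C9H9ClN2O3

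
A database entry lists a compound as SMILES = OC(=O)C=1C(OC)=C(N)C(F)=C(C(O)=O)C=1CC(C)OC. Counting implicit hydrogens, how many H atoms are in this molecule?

Walk through each heavy atom and fill implicit hydrogens from standard valence (C 4, N 3, O 2, S 2, halogen 1):
  atom 1: O, bond orders sum to 1 (valence 2) → 1 H
  atom 2: C, bond orders sum to 4 (valence 4) → 0 H
  atom 3: O, bond orders sum to 2 (valence 2) → 0 H
  atom 4: C, bond orders sum to 4 (valence 4) → 0 H
  atom 5: C, bond orders sum to 4 (valence 4) → 0 H
  atom 6: O, bond orders sum to 2 (valence 2) → 0 H
  atom 7: C, bond orders sum to 1 (valence 4) → 3 H
  atom 8: C, bond orders sum to 4 (valence 4) → 0 H
  atom 9: N, bond orders sum to 1 (valence 3) → 2 H
  atom 10: C, bond orders sum to 4 (valence 4) → 0 H
  atom 11: F (halogen, monovalent) → 0 H
  atom 12: C, bond orders sum to 4 (valence 4) → 0 H
  atom 13: C, bond orders sum to 4 (valence 4) → 0 H
  atom 14: O, bond orders sum to 1 (valence 2) → 1 H
  atom 15: O, bond orders sum to 2 (valence 2) → 0 H
  atom 16: C, bond orders sum to 4 (valence 4) → 0 H
  atom 17: C, bond orders sum to 2 (valence 4) → 2 H
  atom 18: C, bond orders sum to 3 (valence 4) → 1 H
  atom 19: C, bond orders sum to 1 (valence 4) → 3 H
  atom 20: O, bond orders sum to 2 (valence 2) → 0 H
  atom 21: C, bond orders sum to 1 (valence 4) → 3 H
Total hydrogens: 16.

16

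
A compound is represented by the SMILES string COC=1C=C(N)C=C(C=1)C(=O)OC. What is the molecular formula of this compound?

Walk through each heavy atom and fill implicit hydrogens from standard valence (C 4, N 3, O 2, S 2, halogen 1):
  atom 1: C, bond orders sum to 1 (valence 4) → 3 H
  atom 2: O, bond orders sum to 2 (valence 2) → 0 H
  atom 3: C, bond orders sum to 4 (valence 4) → 0 H
  atom 4: C, bond orders sum to 3 (valence 4) → 1 H
  atom 5: C, bond orders sum to 4 (valence 4) → 0 H
  atom 6: N, bond orders sum to 1 (valence 3) → 2 H
  atom 7: C, bond orders sum to 3 (valence 4) → 1 H
  atom 8: C, bond orders sum to 4 (valence 4) → 0 H
  atom 9: C, bond orders sum to 3 (valence 4) → 1 H
  atom 10: C, bond orders sum to 4 (valence 4) → 0 H
  atom 11: O, bond orders sum to 2 (valence 2) → 0 H
  atom 12: O, bond orders sum to 2 (valence 2) → 0 H
  atom 13: C, bond orders sum to 1 (valence 4) → 3 H
Totals → C:9, H:11, N:1, O:3.

C9H11NO3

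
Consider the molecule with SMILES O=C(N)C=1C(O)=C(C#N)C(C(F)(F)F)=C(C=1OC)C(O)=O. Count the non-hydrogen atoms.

Every atom symbol written in the SMILES (organic subset) is one heavy atom; implicit H are not written.
Heavy atoms by element → C:11, F:3, N:2, O:5.
Total: 21.

21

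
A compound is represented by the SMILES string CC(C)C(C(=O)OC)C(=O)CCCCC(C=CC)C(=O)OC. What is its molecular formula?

C17H28O5

Walk through each heavy atom and fill implicit hydrogens from standard valence (C 4, N 3, O 2, S 2, halogen 1):
  atom 1: C, bond orders sum to 1 (valence 4) → 3 H
  atom 2: C, bond orders sum to 3 (valence 4) → 1 H
  atom 3: C, bond orders sum to 1 (valence 4) → 3 H
  atom 4: C, bond orders sum to 3 (valence 4) → 1 H
  atom 5: C, bond orders sum to 4 (valence 4) → 0 H
  atom 6: O, bond orders sum to 2 (valence 2) → 0 H
  atom 7: O, bond orders sum to 2 (valence 2) → 0 H
  atom 8: C, bond orders sum to 1 (valence 4) → 3 H
  atom 9: C, bond orders sum to 4 (valence 4) → 0 H
  atom 10: O, bond orders sum to 2 (valence 2) → 0 H
  atom 11: C, bond orders sum to 2 (valence 4) → 2 H
  atom 12: C, bond orders sum to 2 (valence 4) → 2 H
  atom 13: C, bond orders sum to 2 (valence 4) → 2 H
  atom 14: C, bond orders sum to 2 (valence 4) → 2 H
  atom 15: C, bond orders sum to 3 (valence 4) → 1 H
  atom 16: C, bond orders sum to 3 (valence 4) → 1 H
  atom 17: C, bond orders sum to 3 (valence 4) → 1 H
  atom 18: C, bond orders sum to 1 (valence 4) → 3 H
  atom 19: C, bond orders sum to 4 (valence 4) → 0 H
  atom 20: O, bond orders sum to 2 (valence 2) → 0 H
  atom 21: O, bond orders sum to 2 (valence 2) → 0 H
  atom 22: C, bond orders sum to 1 (valence 4) → 3 H
Totals → C:17, H:28, O:5.
In Hill order: C17H28O5.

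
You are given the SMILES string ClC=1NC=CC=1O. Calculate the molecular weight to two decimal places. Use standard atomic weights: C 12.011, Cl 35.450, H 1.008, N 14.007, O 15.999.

117.53 g/mol

First, the molecular formula is C4H4ClNO (counting implicit H from valence).
  C: 4 × 12.011 = 48.044
  Cl: 1 × 35.450 = 35.450
  H: 4 × 1.008 = 4.032
  N: 1 × 14.007 = 14.007
  O: 1 × 15.999 = 15.999
Sum: 4×12.011 + 1×35.450 + 4×1.008 + 1×14.007 + 1×15.999 = 117.532 → 117.53 g/mol.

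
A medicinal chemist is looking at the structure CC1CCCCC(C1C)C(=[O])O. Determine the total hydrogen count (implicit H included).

Walk through each heavy atom and fill implicit hydrogens from standard valence (C 4, N 3, O 2, S 2, halogen 1):
  atom 1: C, bond orders sum to 1 (valence 4) → 3 H
  atom 2: C, bond orders sum to 3 (valence 4) → 1 H
  atom 3: C, bond orders sum to 2 (valence 4) → 2 H
  atom 4: C, bond orders sum to 2 (valence 4) → 2 H
  atom 5: C, bond orders sum to 2 (valence 4) → 2 H
  atom 6: C, bond orders sum to 2 (valence 4) → 2 H
  atom 7: C, bond orders sum to 3 (valence 4) → 1 H
  atom 8: C, bond orders sum to 3 (valence 4) → 1 H
  atom 9: C, bond orders sum to 1 (valence 4) → 3 H
  atom 10: C, bond orders sum to 4 (valence 4) → 0 H
  atom 11: O with explicit H count 0
  atom 12: O, bond orders sum to 1 (valence 2) → 1 H
Total hydrogens: 18.

18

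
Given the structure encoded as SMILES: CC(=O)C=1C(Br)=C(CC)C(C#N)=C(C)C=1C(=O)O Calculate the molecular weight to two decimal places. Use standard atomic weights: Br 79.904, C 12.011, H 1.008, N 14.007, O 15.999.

First, the molecular formula is C13H12BrNO3 (counting implicit H from valence).
  Br: 1 × 79.904 = 79.904
  C: 13 × 12.011 = 156.143
  H: 12 × 1.008 = 12.096
  N: 1 × 14.007 = 14.007
  O: 3 × 15.999 = 47.997
Sum: 1×79.904 + 13×12.011 + 12×1.008 + 1×14.007 + 3×15.999 = 310.147 → 310.15 g/mol.

310.15 g/mol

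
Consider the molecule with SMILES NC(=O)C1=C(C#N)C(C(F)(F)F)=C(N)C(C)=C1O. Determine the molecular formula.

Walk through each heavy atom and fill implicit hydrogens from standard valence (C 4, N 3, O 2, S 2, halogen 1):
  atom 1: N, bond orders sum to 1 (valence 3) → 2 H
  atom 2: C, bond orders sum to 4 (valence 4) → 0 H
  atom 3: O, bond orders sum to 2 (valence 2) → 0 H
  atom 4: C, bond orders sum to 4 (valence 4) → 0 H
  atom 5: C, bond orders sum to 4 (valence 4) → 0 H
  atom 6: C, bond orders sum to 4 (valence 4) → 0 H
  atom 7: N, bond orders sum to 3 (valence 3) → 0 H
  atom 8: C, bond orders sum to 4 (valence 4) → 0 H
  atom 9: C, bond orders sum to 4 (valence 4) → 0 H
  atom 10: F (halogen, monovalent) → 0 H
  atom 11: F (halogen, monovalent) → 0 H
  atom 12: F (halogen, monovalent) → 0 H
  atom 13: C, bond orders sum to 4 (valence 4) → 0 H
  atom 14: N, bond orders sum to 1 (valence 3) → 2 H
  atom 15: C, bond orders sum to 4 (valence 4) → 0 H
  atom 16: C, bond orders sum to 1 (valence 4) → 3 H
  atom 17: C, bond orders sum to 4 (valence 4) → 0 H
  atom 18: O, bond orders sum to 1 (valence 2) → 1 H
Totals → C:10, H:8, F:3, N:3, O:2.

C10H8F3N3O2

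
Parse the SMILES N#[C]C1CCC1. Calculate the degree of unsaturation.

Degree of unsaturation = (number of rings) + (number of π bonds).
Ring closures in the SMILES: 1.
π bonds: 1 triple bond (each 2 DoU) → 2 DoU from unsaturation.
Total DoU = 1 + 2 = 3.

3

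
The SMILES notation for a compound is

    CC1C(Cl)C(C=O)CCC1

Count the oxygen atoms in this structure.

1

Scan the SMILES for O atoms (remember two-letter symbols like Cl and Br are single atoms).
Oxygen count: 1.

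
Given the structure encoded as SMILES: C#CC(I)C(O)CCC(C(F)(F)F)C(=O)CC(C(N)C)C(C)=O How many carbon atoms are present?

15

Count every carbon token in the SMILES (each C, including those in ring-closure positions and inside branches).
Carbon count: 15.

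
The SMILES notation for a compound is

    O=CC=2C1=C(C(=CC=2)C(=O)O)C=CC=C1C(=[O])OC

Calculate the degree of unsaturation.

10

Degree of unsaturation = (number of rings) + (number of π bonds).
Ring closures in the SMILES: 2.
π bonds: 8 double bonds (each 1 DoU) → 8 DoU from unsaturation.
Total DoU = 2 + 8 = 10.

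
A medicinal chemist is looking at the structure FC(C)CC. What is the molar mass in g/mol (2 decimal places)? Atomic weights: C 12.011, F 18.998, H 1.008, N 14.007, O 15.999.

76.11 g/mol

First, the molecular formula is C4H9F (counting implicit H from valence).
  C: 4 × 12.011 = 48.044
  F: 1 × 18.998 = 18.998
  H: 9 × 1.008 = 9.072
Sum: 4×12.011 + 1×18.998 + 9×1.008 = 76.114 → 76.11 g/mol.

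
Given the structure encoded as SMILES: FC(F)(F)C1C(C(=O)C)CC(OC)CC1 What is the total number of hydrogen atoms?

Walk through each heavy atom and fill implicit hydrogens from standard valence (C 4, N 3, O 2, S 2, halogen 1):
  atom 1: F (halogen, monovalent) → 0 H
  atom 2: C, bond orders sum to 4 (valence 4) → 0 H
  atom 3: F (halogen, monovalent) → 0 H
  atom 4: F (halogen, monovalent) → 0 H
  atom 5: C, bond orders sum to 3 (valence 4) → 1 H
  atom 6: C, bond orders sum to 3 (valence 4) → 1 H
  atom 7: C, bond orders sum to 4 (valence 4) → 0 H
  atom 8: O, bond orders sum to 2 (valence 2) → 0 H
  atom 9: C, bond orders sum to 1 (valence 4) → 3 H
  atom 10: C, bond orders sum to 2 (valence 4) → 2 H
  atom 11: C, bond orders sum to 3 (valence 4) → 1 H
  atom 12: O, bond orders sum to 2 (valence 2) → 0 H
  atom 13: C, bond orders sum to 1 (valence 4) → 3 H
  atom 14: C, bond orders sum to 2 (valence 4) → 2 H
  atom 15: C, bond orders sum to 2 (valence 4) → 2 H
Total hydrogens: 15.

15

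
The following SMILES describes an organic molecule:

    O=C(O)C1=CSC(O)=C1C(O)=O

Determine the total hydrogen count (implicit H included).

4

Walk through each heavy atom and fill implicit hydrogens from standard valence (C 4, N 3, O 2, S 2, halogen 1):
  atom 1: O, bond orders sum to 2 (valence 2) → 0 H
  atom 2: C, bond orders sum to 4 (valence 4) → 0 H
  atom 3: O, bond orders sum to 1 (valence 2) → 1 H
  atom 4: C, bond orders sum to 4 (valence 4) → 0 H
  atom 5: C, bond orders sum to 3 (valence 4) → 1 H
  atom 6: S, bond orders sum to 2 (valence 2) → 0 H
  atom 7: C, bond orders sum to 4 (valence 4) → 0 H
  atom 8: O, bond orders sum to 1 (valence 2) → 1 H
  atom 9: C, bond orders sum to 4 (valence 4) → 0 H
  atom 10: C, bond orders sum to 4 (valence 4) → 0 H
  atom 11: O, bond orders sum to 1 (valence 2) → 1 H
  atom 12: O, bond orders sum to 2 (valence 2) → 0 H
Total hydrogens: 4.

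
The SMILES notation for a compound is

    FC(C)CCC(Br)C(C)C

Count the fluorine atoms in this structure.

1

Scan the SMILES for F atoms (remember two-letter symbols like Cl and Br are single atoms).
Fluorine count: 1.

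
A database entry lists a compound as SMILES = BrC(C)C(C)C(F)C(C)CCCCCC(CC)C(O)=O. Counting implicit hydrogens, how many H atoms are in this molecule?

30

Walk through each heavy atom and fill implicit hydrogens from standard valence (C 4, N 3, O 2, S 2, halogen 1):
  atom 1: Br (halogen, monovalent) → 0 H
  atom 2: C, bond orders sum to 3 (valence 4) → 1 H
  atom 3: C, bond orders sum to 1 (valence 4) → 3 H
  atom 4: C, bond orders sum to 3 (valence 4) → 1 H
  atom 5: C, bond orders sum to 1 (valence 4) → 3 H
  atom 6: C, bond orders sum to 3 (valence 4) → 1 H
  atom 7: F (halogen, monovalent) → 0 H
  atom 8: C, bond orders sum to 3 (valence 4) → 1 H
  atom 9: C, bond orders sum to 1 (valence 4) → 3 H
  atom 10: C, bond orders sum to 2 (valence 4) → 2 H
  atom 11: C, bond orders sum to 2 (valence 4) → 2 H
  atom 12: C, bond orders sum to 2 (valence 4) → 2 H
  atom 13: C, bond orders sum to 2 (valence 4) → 2 H
  atom 14: C, bond orders sum to 2 (valence 4) → 2 H
  atom 15: C, bond orders sum to 3 (valence 4) → 1 H
  atom 16: C, bond orders sum to 2 (valence 4) → 2 H
  atom 17: C, bond orders sum to 1 (valence 4) → 3 H
  atom 18: C, bond orders sum to 4 (valence 4) → 0 H
  atom 19: O, bond orders sum to 1 (valence 2) → 1 H
  atom 20: O, bond orders sum to 2 (valence 2) → 0 H
Total hydrogens: 30.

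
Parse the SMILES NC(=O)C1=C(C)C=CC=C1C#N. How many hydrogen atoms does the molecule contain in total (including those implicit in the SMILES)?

8

Walk through each heavy atom and fill implicit hydrogens from standard valence (C 4, N 3, O 2, S 2, halogen 1):
  atom 1: N, bond orders sum to 1 (valence 3) → 2 H
  atom 2: C, bond orders sum to 4 (valence 4) → 0 H
  atom 3: O, bond orders sum to 2 (valence 2) → 0 H
  atom 4: C, bond orders sum to 4 (valence 4) → 0 H
  atom 5: C, bond orders sum to 4 (valence 4) → 0 H
  atom 6: C, bond orders sum to 1 (valence 4) → 3 H
  atom 7: C, bond orders sum to 3 (valence 4) → 1 H
  atom 8: C, bond orders sum to 3 (valence 4) → 1 H
  atom 9: C, bond orders sum to 3 (valence 4) → 1 H
  atom 10: C, bond orders sum to 4 (valence 4) → 0 H
  atom 11: C, bond orders sum to 4 (valence 4) → 0 H
  atom 12: N, bond orders sum to 3 (valence 3) → 0 H
Total hydrogens: 8.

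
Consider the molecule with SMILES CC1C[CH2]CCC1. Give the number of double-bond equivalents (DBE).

1

Molecular formula: C7H14.
DoU = (2C + 2 + N − H − X) / 2, where X is the halogen count and O/S are ignored.
    = (2·7 + 2 + 0 − 14 − 0) / 2 = 2 / 2 = 1.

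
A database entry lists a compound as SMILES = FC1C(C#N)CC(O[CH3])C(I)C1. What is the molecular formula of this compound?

C8H11FINO

Walk through each heavy atom and fill implicit hydrogens from standard valence (C 4, N 3, O 2, S 2, halogen 1):
  atom 1: F (halogen, monovalent) → 0 H
  atom 2: C, bond orders sum to 3 (valence 4) → 1 H
  atom 3: C, bond orders sum to 3 (valence 4) → 1 H
  atom 4: C, bond orders sum to 4 (valence 4) → 0 H
  atom 5: N, bond orders sum to 3 (valence 3) → 0 H
  atom 6: C, bond orders sum to 2 (valence 4) → 2 H
  atom 7: C, bond orders sum to 3 (valence 4) → 1 H
  atom 8: O, bond orders sum to 2 (valence 2) → 0 H
  atom 9: C with explicit H count 3
  atom 10: C, bond orders sum to 3 (valence 4) → 1 H
  atom 11: I (halogen, monovalent) → 0 H
  atom 12: C, bond orders sum to 2 (valence 4) → 2 H
Totals → C:8, H:11, F:1, I:1, N:1, O:1.
In Hill order: C8H11FINO.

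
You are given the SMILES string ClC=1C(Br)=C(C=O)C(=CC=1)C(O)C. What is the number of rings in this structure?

In SMILES, each pair of matching ring-closure digits denotes one ring-closing bond; the number of such bonds equals the number of independent rings.
Ring-closure bonds here: 1.

1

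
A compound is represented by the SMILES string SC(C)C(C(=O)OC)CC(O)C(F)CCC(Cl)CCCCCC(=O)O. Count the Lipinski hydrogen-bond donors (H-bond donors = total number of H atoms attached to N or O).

Donors: find every N or O and count the H atoms it carries.
  atom 6 (O): bond orders sum to 2 → 0 H
  atom 7 (O): bond orders sum to 2 → 0 H
  atom 11 (O): bond orders sum to 1 → 1 H
  atom 24 (O): bond orders sum to 2 → 0 H
  atom 25 (O): bond orders sum to 1 → 1 H
Lipinski HBD = 2.

2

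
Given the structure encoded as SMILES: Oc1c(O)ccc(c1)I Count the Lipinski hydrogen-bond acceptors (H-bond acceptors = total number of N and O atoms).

N atoms: 0; O atoms: 2.
Lipinski HBA = 0 + 2 = 2.

2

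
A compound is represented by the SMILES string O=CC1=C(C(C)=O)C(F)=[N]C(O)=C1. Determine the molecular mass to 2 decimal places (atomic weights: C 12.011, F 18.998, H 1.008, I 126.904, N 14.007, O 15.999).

183.14 g/mol

First, the molecular formula is C8H6FNO3 (counting implicit H from valence).
  C: 8 × 12.011 = 96.088
  F: 1 × 18.998 = 18.998
  H: 6 × 1.008 = 6.048
  N: 1 × 14.007 = 14.007
  O: 3 × 15.999 = 47.997
Sum: 8×12.011 + 1×18.998 + 6×1.008 + 1×14.007 + 3×15.999 = 183.138 → 183.14 g/mol.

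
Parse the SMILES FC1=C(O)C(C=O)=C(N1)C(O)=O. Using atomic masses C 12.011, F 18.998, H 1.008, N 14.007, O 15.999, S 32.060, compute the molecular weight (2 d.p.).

173.10 g/mol

First, the molecular formula is C6H4FNO4 (counting implicit H from valence).
  C: 6 × 12.011 = 72.066
  F: 1 × 18.998 = 18.998
  H: 4 × 1.008 = 4.032
  N: 1 × 14.007 = 14.007
  O: 4 × 15.999 = 63.996
Sum: 6×12.011 + 1×18.998 + 4×1.008 + 1×14.007 + 4×15.999 = 173.099 → 173.10 g/mol.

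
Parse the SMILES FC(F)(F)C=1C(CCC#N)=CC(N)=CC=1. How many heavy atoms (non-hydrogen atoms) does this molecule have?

15

Every atom symbol written in the SMILES (organic subset) is one heavy atom; implicit H are not written.
Heavy atoms by element → C:10, F:3, N:2.
Total: 15.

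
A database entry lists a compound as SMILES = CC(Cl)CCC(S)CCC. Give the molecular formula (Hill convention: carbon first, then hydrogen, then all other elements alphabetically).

Walk through each heavy atom and fill implicit hydrogens from standard valence (C 4, N 3, O 2, S 2, halogen 1):
  atom 1: C, bond orders sum to 1 (valence 4) → 3 H
  atom 2: C, bond orders sum to 3 (valence 4) → 1 H
  atom 3: Cl (halogen, monovalent) → 0 H
  atom 4: C, bond orders sum to 2 (valence 4) → 2 H
  atom 5: C, bond orders sum to 2 (valence 4) → 2 H
  atom 6: C, bond orders sum to 3 (valence 4) → 1 H
  atom 7: S, bond orders sum to 1 (valence 2) → 1 H
  atom 8: C, bond orders sum to 2 (valence 4) → 2 H
  atom 9: C, bond orders sum to 2 (valence 4) → 2 H
  atom 10: C, bond orders sum to 1 (valence 4) → 3 H
Totals → C:8, H:17, Cl:1, S:1.
In Hill order: C8H17ClS.

C8H17ClS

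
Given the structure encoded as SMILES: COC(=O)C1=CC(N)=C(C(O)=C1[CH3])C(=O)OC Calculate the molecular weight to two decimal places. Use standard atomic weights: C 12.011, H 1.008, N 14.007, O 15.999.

239.23 g/mol

First, the molecular formula is C11H13NO5 (counting implicit H from valence).
  C: 11 × 12.011 = 132.121
  H: 13 × 1.008 = 13.104
  N: 1 × 14.007 = 14.007
  O: 5 × 15.999 = 79.995
Sum: 11×12.011 + 13×1.008 + 1×14.007 + 5×15.999 = 239.227 → 239.23 g/mol.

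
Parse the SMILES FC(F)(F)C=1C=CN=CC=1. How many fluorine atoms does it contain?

Scan the SMILES for F atoms (remember two-letter symbols like Cl and Br are single atoms).
Fluorine count: 3.

3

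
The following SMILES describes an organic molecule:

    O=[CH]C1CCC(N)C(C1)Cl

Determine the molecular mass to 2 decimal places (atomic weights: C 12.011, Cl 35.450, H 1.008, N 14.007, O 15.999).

161.63 g/mol

First, the molecular formula is C7H12ClNO (counting implicit H from valence).
  C: 7 × 12.011 = 84.077
  Cl: 1 × 35.450 = 35.450
  H: 12 × 1.008 = 12.096
  N: 1 × 14.007 = 14.007
  O: 1 × 15.999 = 15.999
Sum: 7×12.011 + 1×35.450 + 12×1.008 + 1×14.007 + 1×15.999 = 161.629 → 161.63 g/mol.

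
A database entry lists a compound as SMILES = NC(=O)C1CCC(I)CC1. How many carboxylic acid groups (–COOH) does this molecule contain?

Scan the SMILES for the carboxylic acid motif — none present.
Groups that are present: 1 amide.

0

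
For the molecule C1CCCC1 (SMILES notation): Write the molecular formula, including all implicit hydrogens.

Walk through each heavy atom and fill implicit hydrogens from standard valence (C 4, N 3, O 2, S 2, halogen 1):
  atom 1: C, bond orders sum to 2 (valence 4) → 2 H
  atom 2: C, bond orders sum to 2 (valence 4) → 2 H
  atom 3: C, bond orders sum to 2 (valence 4) → 2 H
  atom 4: C, bond orders sum to 2 (valence 4) → 2 H
  atom 5: C, bond orders sum to 2 (valence 4) → 2 H
Totals → C:5, H:10.

C5H10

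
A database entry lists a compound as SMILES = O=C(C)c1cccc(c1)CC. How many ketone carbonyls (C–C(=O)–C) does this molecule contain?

1

The ketone motif appears at heavy-atom position 2 in the SMILES.
Ketone count: 1.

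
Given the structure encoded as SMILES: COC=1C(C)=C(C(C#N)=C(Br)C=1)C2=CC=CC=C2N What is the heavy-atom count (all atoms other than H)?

Every atom symbol written in the SMILES (organic subset) is one heavy atom; implicit H are not written.
Heavy atoms by element → Br:1, C:15, N:2, O:1.
Total: 19.

19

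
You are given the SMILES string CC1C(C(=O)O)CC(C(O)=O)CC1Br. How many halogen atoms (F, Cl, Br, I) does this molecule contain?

Halogen atoms appear at heavy-atom position 14 (1×Br).
Other groups present: 2 carboxylic acid.
Halogen count: 1.

1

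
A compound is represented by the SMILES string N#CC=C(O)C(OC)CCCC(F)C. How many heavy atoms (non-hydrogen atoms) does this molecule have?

14

Every atom symbol written in the SMILES (organic subset) is one heavy atom; implicit H are not written.
Heavy atoms by element → C:10, F:1, N:1, O:2.
Total: 14.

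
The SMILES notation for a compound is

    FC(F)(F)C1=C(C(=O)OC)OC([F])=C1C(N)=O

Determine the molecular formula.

Walk through each heavy atom and fill implicit hydrogens from standard valence (C 4, N 3, O 2, S 2, halogen 1):
  atom 1: F (halogen, monovalent) → 0 H
  atom 2: C, bond orders sum to 4 (valence 4) → 0 H
  atom 3: F (halogen, monovalent) → 0 H
  atom 4: F (halogen, monovalent) → 0 H
  atom 5: C, bond orders sum to 4 (valence 4) → 0 H
  atom 6: C, bond orders sum to 4 (valence 4) → 0 H
  atom 7: C, bond orders sum to 4 (valence 4) → 0 H
  atom 8: O, bond orders sum to 2 (valence 2) → 0 H
  atom 9: O, bond orders sum to 2 (valence 2) → 0 H
  atom 10: C, bond orders sum to 1 (valence 4) → 3 H
  atom 11: O, bond orders sum to 2 (valence 2) → 0 H
  atom 12: C, bond orders sum to 4 (valence 4) → 0 H
  atom 13: F with explicit H count 0
  atom 14: C, bond orders sum to 4 (valence 4) → 0 H
  atom 15: C, bond orders sum to 4 (valence 4) → 0 H
  atom 16: N, bond orders sum to 1 (valence 3) → 2 H
  atom 17: O, bond orders sum to 2 (valence 2) → 0 H
Totals → C:8, H:5, F:4, N:1, O:4.
In Hill order: C8H5F4NO4.

C8H5F4NO4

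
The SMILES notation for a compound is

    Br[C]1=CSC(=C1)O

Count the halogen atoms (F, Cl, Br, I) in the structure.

Halogen atoms appear at heavy-atom position 1 (1×Br).
Other groups present: 1 hydroxyl.
Halogen count: 1.

1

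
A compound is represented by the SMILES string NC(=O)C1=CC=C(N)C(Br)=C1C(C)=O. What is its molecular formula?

C9H9BrN2O2

Walk through each heavy atom and fill implicit hydrogens from standard valence (C 4, N 3, O 2, S 2, halogen 1):
  atom 1: N, bond orders sum to 1 (valence 3) → 2 H
  atom 2: C, bond orders sum to 4 (valence 4) → 0 H
  atom 3: O, bond orders sum to 2 (valence 2) → 0 H
  atom 4: C, bond orders sum to 4 (valence 4) → 0 H
  atom 5: C, bond orders sum to 3 (valence 4) → 1 H
  atom 6: C, bond orders sum to 3 (valence 4) → 1 H
  atom 7: C, bond orders sum to 4 (valence 4) → 0 H
  atom 8: N, bond orders sum to 1 (valence 3) → 2 H
  atom 9: C, bond orders sum to 4 (valence 4) → 0 H
  atom 10: Br (halogen, monovalent) → 0 H
  atom 11: C, bond orders sum to 4 (valence 4) → 0 H
  atom 12: C, bond orders sum to 4 (valence 4) → 0 H
  atom 13: C, bond orders sum to 1 (valence 4) → 3 H
  atom 14: O, bond orders sum to 2 (valence 2) → 0 H
Totals → C:9, H:9, Br:1, N:2, O:2.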